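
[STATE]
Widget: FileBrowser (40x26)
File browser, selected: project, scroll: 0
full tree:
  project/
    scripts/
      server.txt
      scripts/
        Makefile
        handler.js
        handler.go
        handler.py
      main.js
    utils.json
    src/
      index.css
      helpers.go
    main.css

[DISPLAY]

> [-] project/                          
    [+] scripts/                        
    utils.json                          
    [+] src/                            
    main.css                            
                                        
                                        
                                        
                                        
                                        
                                        
                                        
                                        
                                        
                                        
                                        
                                        
                                        
                                        
                                        
                                        
                                        
                                        
                                        
                                        
                                        


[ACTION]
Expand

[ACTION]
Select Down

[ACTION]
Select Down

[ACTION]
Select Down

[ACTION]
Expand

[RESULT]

  [-] project/                          
    [+] scripts/                        
    utils.json                          
  > [-] src/                            
      index.css                         
      helpers.go                        
    main.css                            
                                        
                                        
                                        
                                        
                                        
                                        
                                        
                                        
                                        
                                        
                                        
                                        
                                        
                                        
                                        
                                        
                                        
                                        
                                        


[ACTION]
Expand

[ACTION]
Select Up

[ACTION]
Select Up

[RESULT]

  [-] project/                          
  > [+] scripts/                        
    utils.json                          
    [-] src/                            
      index.css                         
      helpers.go                        
    main.css                            
                                        
                                        
                                        
                                        
                                        
                                        
                                        
                                        
                                        
                                        
                                        
                                        
                                        
                                        
                                        
                                        
                                        
                                        
                                        


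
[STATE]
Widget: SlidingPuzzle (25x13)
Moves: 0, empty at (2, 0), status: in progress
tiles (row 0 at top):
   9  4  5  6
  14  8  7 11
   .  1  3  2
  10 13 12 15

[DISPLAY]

┌────┬────┬────┬────┐    
│  9 │  4 │  5 │  6 │    
├────┼────┼────┼────┤    
│ 14 │  8 │  7 │ 11 │    
├────┼────┼────┼────┤    
│    │  1 │  3 │  2 │    
├────┼────┼────┼────┤    
│ 10 │ 13 │ 12 │ 15 │    
└────┴────┴────┴────┘    
Moves: 0                 
                         
                         
                         


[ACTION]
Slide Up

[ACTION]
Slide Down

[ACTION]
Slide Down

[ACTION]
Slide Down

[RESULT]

┌────┬────┬────┬────┐    
│    │  4 │  5 │  6 │    
├────┼────┼────┼────┤    
│  9 │  8 │  7 │ 11 │    
├────┼────┼────┼────┤    
│ 14 │  1 │  3 │  2 │    
├────┼────┼────┼────┤    
│ 10 │ 13 │ 12 │ 15 │    
└────┴────┴────┴────┘    
Moves: 4                 
                         
                         
                         


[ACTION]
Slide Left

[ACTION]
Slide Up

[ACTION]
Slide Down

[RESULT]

┌────┬────┬────┬────┐    
│  4 │    │  5 │  6 │    
├────┼────┼────┼────┤    
│  9 │  8 │  7 │ 11 │    
├────┼────┼────┼────┤    
│ 14 │  1 │  3 │  2 │    
├────┼────┼────┼────┤    
│ 10 │ 13 │ 12 │ 15 │    
└────┴────┴────┴────┘    
Moves: 7                 
                         
                         
                         


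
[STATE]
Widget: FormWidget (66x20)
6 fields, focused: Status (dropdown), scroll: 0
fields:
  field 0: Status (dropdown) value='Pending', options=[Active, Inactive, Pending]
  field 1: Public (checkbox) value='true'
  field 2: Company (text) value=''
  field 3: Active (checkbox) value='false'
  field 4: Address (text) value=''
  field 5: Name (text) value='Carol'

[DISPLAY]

> Status:     [Pending                                          ▼]
  Public:     [x]                                                 
  Company:    [                                                  ]
  Active:     [ ]                                                 
  Address:    [                                                  ]
  Name:       [Carol                                             ]
                                                                  
                                                                  
                                                                  
                                                                  
                                                                  
                                                                  
                                                                  
                                                                  
                                                                  
                                                                  
                                                                  
                                                                  
                                                                  
                                                                  


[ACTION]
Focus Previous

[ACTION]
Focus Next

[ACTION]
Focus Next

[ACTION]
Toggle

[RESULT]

  Status:     [Pending                                          ▼]
> Public:     [ ]                                                 
  Company:    [                                                  ]
  Active:     [ ]                                                 
  Address:    [                                                  ]
  Name:       [Carol                                             ]
                                                                  
                                                                  
                                                                  
                                                                  
                                                                  
                                                                  
                                                                  
                                                                  
                                                                  
                                                                  
                                                                  
                                                                  
                                                                  
                                                                  


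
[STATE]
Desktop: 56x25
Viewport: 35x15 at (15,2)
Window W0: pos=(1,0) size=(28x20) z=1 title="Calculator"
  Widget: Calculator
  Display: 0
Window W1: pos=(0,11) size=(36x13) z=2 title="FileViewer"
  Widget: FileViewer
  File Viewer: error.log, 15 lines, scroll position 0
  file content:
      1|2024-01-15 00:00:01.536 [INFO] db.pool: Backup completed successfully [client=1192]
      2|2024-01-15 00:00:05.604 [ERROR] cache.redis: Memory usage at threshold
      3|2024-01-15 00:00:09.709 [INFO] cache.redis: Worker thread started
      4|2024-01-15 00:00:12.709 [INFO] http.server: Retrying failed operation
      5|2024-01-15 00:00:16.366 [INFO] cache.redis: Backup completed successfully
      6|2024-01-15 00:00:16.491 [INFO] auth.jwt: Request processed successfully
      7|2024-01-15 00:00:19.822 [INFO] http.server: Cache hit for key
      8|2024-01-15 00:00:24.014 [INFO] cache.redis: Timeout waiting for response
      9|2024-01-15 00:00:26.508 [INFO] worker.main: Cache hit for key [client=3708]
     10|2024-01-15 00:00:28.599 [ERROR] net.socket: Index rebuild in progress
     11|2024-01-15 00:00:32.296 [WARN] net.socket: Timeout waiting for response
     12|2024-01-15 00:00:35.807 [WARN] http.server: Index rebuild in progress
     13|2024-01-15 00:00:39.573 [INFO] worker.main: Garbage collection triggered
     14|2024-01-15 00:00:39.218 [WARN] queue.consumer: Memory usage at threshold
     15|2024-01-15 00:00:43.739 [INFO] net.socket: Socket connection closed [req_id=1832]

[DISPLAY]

─────────────┨                     
            0┃                     
───┐         ┃                     
 ÷ │         ┃                     
───┤         ┃                     
 × │         ┃                     
───┤         ┃                     
 - │         ┃                     
───┤         ┃                     
━━━━━━━━━━━━━━━━━━━━┓              
                    ┃              
────────────────────┨              
00:01.536 [INFO] db▲┃              
00:05.604 [ERROR] c█┃              
00:09.709 [INFO] ca░┃              


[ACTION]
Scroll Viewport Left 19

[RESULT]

 ┠──────────────────────────┨      
 ┃                         0┃      
 ┃┌───┬───┬───┬───┐         ┃      
 ┃│ 7 │ 8 │ 9 │ ÷ │         ┃      
 ┃├───┼───┼───┼───┤         ┃      
 ┃│ 4 │ 5 │ 6 │ × │         ┃      
 ┃├───┼───┼───┼───┤         ┃      
 ┃│ 1 │ 2 │ 3 │ - │         ┃      
 ┃├───┼───┼───┼───┤         ┃      
┏━━━━━━━━━━━━━━━━━━━━━━━━━━━━━━━━━━
┃ FileViewer                       
┠──────────────────────────────────
┃2024-01-15 00:00:01.536 [INFO] db▲
┃2024-01-15 00:00:05.604 [ERROR] c█
┃2024-01-15 00:00:09.709 [INFO] ca░


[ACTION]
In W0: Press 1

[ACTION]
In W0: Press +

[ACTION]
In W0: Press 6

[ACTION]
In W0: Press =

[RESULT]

 ┠──────────────────────────┨      
 ┃                         7┃      
 ┃┌───┬───┬───┬───┐         ┃      
 ┃│ 7 │ 8 │ 9 │ ÷ │         ┃      
 ┃├───┼───┼───┼───┤         ┃      
 ┃│ 4 │ 5 │ 6 │ × │         ┃      
 ┃├───┼───┼───┼───┤         ┃      
 ┃│ 1 │ 2 │ 3 │ - │         ┃      
 ┃├───┼───┼───┼───┤         ┃      
┏━━━━━━━━━━━━━━━━━━━━━━━━━━━━━━━━━━
┃ FileViewer                       
┠──────────────────────────────────
┃2024-01-15 00:00:01.536 [INFO] db▲
┃2024-01-15 00:00:05.604 [ERROR] c█
┃2024-01-15 00:00:09.709 [INFO] ca░


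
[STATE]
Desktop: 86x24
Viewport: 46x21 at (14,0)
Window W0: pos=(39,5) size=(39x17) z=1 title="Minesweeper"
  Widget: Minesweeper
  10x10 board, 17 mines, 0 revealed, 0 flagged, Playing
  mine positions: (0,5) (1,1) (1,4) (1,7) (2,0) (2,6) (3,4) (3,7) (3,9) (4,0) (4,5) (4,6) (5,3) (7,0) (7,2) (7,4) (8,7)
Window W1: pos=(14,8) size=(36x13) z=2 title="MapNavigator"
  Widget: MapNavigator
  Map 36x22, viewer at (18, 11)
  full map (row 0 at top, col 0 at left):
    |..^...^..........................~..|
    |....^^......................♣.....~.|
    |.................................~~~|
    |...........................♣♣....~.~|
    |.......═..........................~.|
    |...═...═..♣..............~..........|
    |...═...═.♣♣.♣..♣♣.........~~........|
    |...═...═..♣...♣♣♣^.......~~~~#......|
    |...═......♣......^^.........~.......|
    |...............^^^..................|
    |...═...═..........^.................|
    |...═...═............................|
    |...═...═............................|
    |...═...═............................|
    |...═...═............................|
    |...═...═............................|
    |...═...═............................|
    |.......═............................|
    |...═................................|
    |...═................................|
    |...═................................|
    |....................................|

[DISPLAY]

                                              
                                              
                                              
                                              
                                              
                         ┏━━━━━━━━━━━━━━━━━━━━
                         ┃ Minesweeper        
                         ┠────────────────────
┏━━━━━━━━━━━━━━━━━━━━━━━━━━━━━━━━━━┓          
┃ MapNavigator                     ┃          
┠──────────────────────────────────┨          
┃..═...═..♣...♣♣♣^.......~~~~#.....┃          
┃..═......♣......^^.........~......┃          
┃..............^^^.................┃          
┃..═...═..........^................┃          
┃..═...═..........@................┃          
┃..═...═...........................┃          
┃..═...═...........................┃          
┃..═...═...........................┃          
┃..═...═...........................┃          
┗━━━━━━━━━━━━━━━━━━━━━━━━━━━━━━━━━━┛          


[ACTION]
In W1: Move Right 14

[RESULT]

                                              
                                              
                                              
                                              
                                              
                         ┏━━━━━━━━━━━━━━━━━━━━
                         ┃ Minesweeper        
                         ┠────────────────────
┏━━━━━━━━━━━━━━━━━━━━━━━━━━━━━━━━━━┓          
┃ MapNavigator                     ┃          
┠──────────────────────────────────┨          
┃♣♣^.......~~~~#......             ┃          
┃..^^.........~.......             ┃          
┃^^^..................             ┃          
┃...^.................             ┃          
┃.................@...             ┃          
┃.....................             ┃          
┃.....................             ┃          
┃.....................             ┃          
┃.....................             ┃          
┗━━━━━━━━━━━━━━━━━━━━━━━━━━━━━━━━━━┛          


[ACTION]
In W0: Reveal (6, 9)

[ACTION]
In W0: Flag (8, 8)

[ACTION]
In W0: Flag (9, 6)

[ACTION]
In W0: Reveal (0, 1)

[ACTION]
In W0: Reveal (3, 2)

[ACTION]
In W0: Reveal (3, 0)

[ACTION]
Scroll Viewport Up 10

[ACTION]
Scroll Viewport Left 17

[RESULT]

                                              
                                              
                                              
                                              
                                              
                                       ┏━━━━━━
                                       ┃ Mines
                                       ┠──────
              ┏━━━━━━━━━━━━━━━━━━━━━━━━━━━━━━━
              ┃ MapNavigator                  
              ┠───────────────────────────────
              ┃♣♣^.......~~~~#......          
              ┃..^^.........~.......          
              ┃^^^..................          
              ┃...^.................          
              ┃.................@...          
              ┃.....................          
              ┃.....................          
              ┃.....................          
              ┃.....................          
              ┗━━━━━━━━━━━━━━━━━━━━━━━━━━━━━━━


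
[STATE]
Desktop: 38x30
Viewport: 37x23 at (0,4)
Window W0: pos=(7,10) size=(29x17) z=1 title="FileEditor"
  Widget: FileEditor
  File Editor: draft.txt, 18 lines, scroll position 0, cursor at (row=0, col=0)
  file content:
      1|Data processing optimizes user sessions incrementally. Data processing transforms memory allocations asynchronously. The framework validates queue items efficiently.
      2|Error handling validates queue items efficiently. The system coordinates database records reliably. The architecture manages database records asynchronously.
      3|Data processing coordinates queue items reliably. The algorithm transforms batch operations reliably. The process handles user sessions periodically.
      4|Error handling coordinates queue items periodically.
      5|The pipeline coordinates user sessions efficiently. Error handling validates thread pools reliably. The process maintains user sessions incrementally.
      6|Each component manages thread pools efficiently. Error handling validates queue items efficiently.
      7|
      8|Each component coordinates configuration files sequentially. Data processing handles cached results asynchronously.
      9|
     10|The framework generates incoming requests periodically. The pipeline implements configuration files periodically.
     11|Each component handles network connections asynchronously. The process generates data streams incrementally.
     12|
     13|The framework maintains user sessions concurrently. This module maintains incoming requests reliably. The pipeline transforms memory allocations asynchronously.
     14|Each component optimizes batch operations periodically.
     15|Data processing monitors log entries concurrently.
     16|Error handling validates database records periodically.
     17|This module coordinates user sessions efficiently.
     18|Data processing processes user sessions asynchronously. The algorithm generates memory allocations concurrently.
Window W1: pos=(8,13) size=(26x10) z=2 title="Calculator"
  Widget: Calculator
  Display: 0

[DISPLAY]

                                     
                                     
                                     
                                     
                                     
                                     
       ┏━━━━━━━━━━━━━━━━━━━━━━━━━━━┓ 
       ┃ FileEditor                ┃ 
       ┠───────────────────────────┨ 
       ┃┏━━━━━━━━━━━━━━━━━━━━━━━━┓▲┃ 
       ┃┃ Calculator             ┃█┃ 
       ┃┠────────────────────────┨░┃ 
       ┃┃                       0┃░┃ 
       ┃┃┌───┬───┬───┬───┐       ┃░┃ 
       ┃┃│ 7 │ 8 │ 9 │ ÷ │       ┃░┃ 
       ┃┃├───┼───┼───┼───┤       ┃░┃ 
       ┃┃│ 4 │ 5 │ 6 │ × │       ┃░┃ 
       ┃┃└───┴───┴───┴───┘       ┃░┃ 
       ┃┗━━━━━━━━━━━━━━━━━━━━━━━━┛░┃ 
       ┃Each component handles net░┃ 
       ┃                          ░┃ 
       ┃The framework maintains us▼┃ 
       ┗━━━━━━━━━━━━━━━━━━━━━━━━━━━┛ 


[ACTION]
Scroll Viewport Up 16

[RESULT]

                                     
                                     
                                     
                                     
                                     
                                     
                                     
                                     
                                     
                                     
       ┏━━━━━━━━━━━━━━━━━━━━━━━━━━━┓ 
       ┃ FileEditor                ┃ 
       ┠───────────────────────────┨ 
       ┃┏━━━━━━━━━━━━━━━━━━━━━━━━┓▲┃ 
       ┃┃ Calculator             ┃█┃ 
       ┃┠────────────────────────┨░┃ 
       ┃┃                       0┃░┃ 
       ┃┃┌───┬───┬───┬───┐       ┃░┃ 
       ┃┃│ 7 │ 8 │ 9 │ ÷ │       ┃░┃ 
       ┃┃├───┼───┼───┼───┤       ┃░┃ 
       ┃┃│ 4 │ 5 │ 6 │ × │       ┃░┃ 
       ┃┃└───┴───┴───┴───┘       ┃░┃ 
       ┃┗━━━━━━━━━━━━━━━━━━━━━━━━┛░┃ 


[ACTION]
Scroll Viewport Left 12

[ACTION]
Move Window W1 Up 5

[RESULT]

                                     
                                     
                                     
                                     
                                     
                                     
                                     
                                     
        ┏━━━━━━━━━━━━━━━━━━━━━━━━┓   
        ┃ Calculator             ┃   
       ┏┠────────────────────────┨━┓ 
       ┃┃                       0┃ ┃ 
       ┠┃┌───┬───┬───┬───┐       ┃─┨ 
       ┃┃│ 7 │ 8 │ 9 │ ÷ │       ┃▲┃ 
       ┃┃├───┼───┼───┼───┤       ┃█┃ 
       ┃┃│ 4 │ 5 │ 6 │ × │       ┃░┃ 
       ┃┃└───┴───┴───┴───┘       ┃░┃ 
       ┃┗━━━━━━━━━━━━━━━━━━━━━━━━┛░┃ 
       ┃Each component manages thr░┃ 
       ┃                          ░┃ 
       ┃Each component coordinates░┃ 
       ┃                          ░┃ 
       ┃The framework generates in░┃ 


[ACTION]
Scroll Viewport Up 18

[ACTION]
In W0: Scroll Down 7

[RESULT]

                                     
                                     
                                     
                                     
                                     
                                     
                                     
                                     
        ┏━━━━━━━━━━━━━━━━━━━━━━━━┓   
        ┃ Calculator             ┃   
       ┏┠────────────────────────┨━┓ 
       ┃┃                       0┃ ┃ 
       ┠┃┌───┬───┬───┬───┐       ┃─┨ 
       ┃┃│ 7 │ 8 │ 9 │ ÷ │       ┃▲┃ 
       ┃┃├───┼───┼───┼───┤       ┃░┃ 
       ┃┃│ 4 │ 5 │ 6 │ × │       ┃░┃ 
       ┃┃└───┴───┴───┴───┘       ┃░┃ 
       ┃┗━━━━━━━━━━━━━━━━━━━━━━━━┛░┃ 
       ┃Each component handles net░┃ 
       ┃                          ░┃ 
       ┃The framework maintains us░┃ 
       ┃Each component optimizes b░┃ 
       ┃Data processing monitors l░┃ 


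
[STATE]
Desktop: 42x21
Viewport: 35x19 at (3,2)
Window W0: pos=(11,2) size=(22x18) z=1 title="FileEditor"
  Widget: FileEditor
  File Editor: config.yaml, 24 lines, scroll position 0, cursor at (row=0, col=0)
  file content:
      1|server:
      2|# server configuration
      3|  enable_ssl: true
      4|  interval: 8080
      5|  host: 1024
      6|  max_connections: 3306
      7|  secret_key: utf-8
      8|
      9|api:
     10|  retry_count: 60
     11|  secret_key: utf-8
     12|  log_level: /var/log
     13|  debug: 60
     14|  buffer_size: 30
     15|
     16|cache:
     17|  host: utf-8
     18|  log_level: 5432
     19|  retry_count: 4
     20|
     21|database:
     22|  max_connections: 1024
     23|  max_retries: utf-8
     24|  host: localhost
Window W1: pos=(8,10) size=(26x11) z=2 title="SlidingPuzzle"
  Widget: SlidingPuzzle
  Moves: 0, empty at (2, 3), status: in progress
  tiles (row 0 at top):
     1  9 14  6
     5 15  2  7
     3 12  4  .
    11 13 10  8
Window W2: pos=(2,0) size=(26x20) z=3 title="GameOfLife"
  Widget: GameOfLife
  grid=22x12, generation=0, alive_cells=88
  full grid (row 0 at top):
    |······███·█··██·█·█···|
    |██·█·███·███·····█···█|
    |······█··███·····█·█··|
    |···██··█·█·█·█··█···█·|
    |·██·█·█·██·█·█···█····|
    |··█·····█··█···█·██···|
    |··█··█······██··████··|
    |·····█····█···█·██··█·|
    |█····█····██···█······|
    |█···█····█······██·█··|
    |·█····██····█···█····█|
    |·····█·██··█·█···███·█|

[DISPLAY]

────────────────────────┨━━━━┓     
Gen: 0                  ┃    ┃     
······███·█··██·█·█···  ┃────┨     
██·█·███·███·····█···█  ┃   ▲┃     
······█··███·····█·█··  ┃rat█┃     
···██··█·█·█·█··█···█·  ┃ue ░┃     
·██·█·█·██·█·█···█····  ┃   ░┃     
··█·····█··█···█·██···  ┃   ░┃     
··█··█······██··████··  ┃━━━━━┓    
·····█····█···█·██··█·  ┃     ┃    
█····█····██···█······  ┃─────┨    
█···█····█······██·█··  ┃─┐   ┃    
·█····██····█···█····█  ┃ │   ┃    
·····█·██··█·█···███·█  ┃─┤   ┃    
                        ┃ │   ┃    
                        ┃─┤   ┃    
                        ┃ │   ┃    
━━━━━━━━━━━━━━━━━━━━━━━━┛─┤   ┃    
     ┗━━━━━━━━━━━━━━━━━━━━━━━━┛    


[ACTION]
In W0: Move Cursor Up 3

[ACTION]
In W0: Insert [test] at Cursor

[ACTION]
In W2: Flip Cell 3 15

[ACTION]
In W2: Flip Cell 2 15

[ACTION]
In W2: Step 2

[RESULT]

────────────────────────┨━━━━┓     
Gen: 2                  ┃    ┃     
···········█····█·····  ┃────┨     
····█······█·███·█····  ┃   ▲┃     
··█··██······█·····█··  ┃rat█┃     
······█···█····█······  ┃ue ░┃     
·█·······█·█···█·█·█··  ┃   ░┃     
·██████·██·····█···█··  ┃   ░┃     
····█··██······█··███·  ┃━━━━━┓    
····█·█··█·····█··██··  ┃     ┃    
·········█···█·█·██···  ┃─────┨    
·······█·█··█··█·██···  ┃─┐   ┃    
·····█··█···█··█···█··  ┃ │   ┃    
·······██········███··  ┃─┤   ┃    
                        ┃ │   ┃    
                        ┃─┤   ┃    
                        ┃ │   ┃    
━━━━━━━━━━━━━━━━━━━━━━━━┛─┤   ┃    
     ┗━━━━━━━━━━━━━━━━━━━━━━━━┛    


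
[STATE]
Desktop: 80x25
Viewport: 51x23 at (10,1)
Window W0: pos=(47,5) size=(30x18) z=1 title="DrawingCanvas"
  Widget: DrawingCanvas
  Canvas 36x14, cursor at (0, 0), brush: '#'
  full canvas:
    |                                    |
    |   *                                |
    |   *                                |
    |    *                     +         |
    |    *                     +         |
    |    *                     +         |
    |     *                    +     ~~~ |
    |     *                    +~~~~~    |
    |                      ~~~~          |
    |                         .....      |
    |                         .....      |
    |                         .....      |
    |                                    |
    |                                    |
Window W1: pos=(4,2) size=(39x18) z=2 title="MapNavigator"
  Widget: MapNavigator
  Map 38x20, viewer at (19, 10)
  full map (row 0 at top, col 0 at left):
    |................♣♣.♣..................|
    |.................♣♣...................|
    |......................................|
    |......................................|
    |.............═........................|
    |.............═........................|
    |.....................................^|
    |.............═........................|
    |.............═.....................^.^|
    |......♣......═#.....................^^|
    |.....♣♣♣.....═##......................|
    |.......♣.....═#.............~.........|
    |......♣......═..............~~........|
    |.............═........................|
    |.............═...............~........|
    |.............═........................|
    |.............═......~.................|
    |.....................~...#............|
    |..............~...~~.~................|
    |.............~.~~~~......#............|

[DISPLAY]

                                                   
━━━━━━━━━━━━━━━━━━━━━━━━━━━━━━━━┓                  
avigator                        ┃                  
────────────────────────────────┨                  
................................┃    ┏━━━━━━━━━━━━━
.......═........................┃    ┃ DrawingCanva
.......═........................┃    ┠─────────────
...............................^┃    ┃+            
.......═........................┃    ┃   *         
.......═.....................^.^┃    ┃   *         
♣......═#.....................^^┃    ┃    *        
♣♣.....═##...@..................┃    ┃    *        
.♣.....═#.............~.........┃    ┃    *        
♣......═..............~~........┃    ┃     *       
.......═........................┃    ┃     *       
.......═...............~........┃    ┃             
.......═........................┃    ┃             
.......═......~.................┃    ┃             
━━━━━━━━━━━━━━━━━━━━━━━━━━━━━━━━┛    ┃             
                                     ┃             
                                     ┃             
                                     ┗━━━━━━━━━━━━━
                                                   


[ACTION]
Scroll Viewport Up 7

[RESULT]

                                                   
                                                   
━━━━━━━━━━━━━━━━━━━━━━━━━━━━━━━━┓                  
avigator                        ┃                  
────────────────────────────────┨                  
................................┃    ┏━━━━━━━━━━━━━
.......═........................┃    ┃ DrawingCanva
.......═........................┃    ┠─────────────
...............................^┃    ┃+            
.......═........................┃    ┃   *         
.......═.....................^.^┃    ┃   *         
♣......═#.....................^^┃    ┃    *        
♣♣.....═##...@..................┃    ┃    *        
.♣.....═#.............~.........┃    ┃    *        
♣......═..............~~........┃    ┃     *       
.......═........................┃    ┃     *       
.......═...............~........┃    ┃             
.......═........................┃    ┃             
.......═......~.................┃    ┃             
━━━━━━━━━━━━━━━━━━━━━━━━━━━━━━━━┛    ┃             
                                     ┃             
                                     ┃             
                                     ┗━━━━━━━━━━━━━


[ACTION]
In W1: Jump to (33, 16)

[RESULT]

                                                   
                                                   
━━━━━━━━━━━━━━━━━━━━━━━━━━━━━━━━┓                  
avigator                        ┃                  
────────────────────────────────┨                  
................^^              ┃    ┏━━━━━━━━━━━━━
..................              ┃    ┃ DrawingCanva
........~.........              ┃    ┠─────────────
........~~........              ┃    ┃+            
..................              ┃    ┃   *         
.........~........              ┃    ┃   *         
..................              ┃    ┃    *        
~............@....              ┃    ┃    *        
.~...#............              ┃    ┃    *        
.~................              ┃    ┃     *       
.....#............              ┃    ┃     *       
                                ┃    ┃             
                                ┃    ┃             
                                ┃    ┃             
━━━━━━━━━━━━━━━━━━━━━━━━━━━━━━━━┛    ┃             
                                     ┃             
                                     ┃             
                                     ┗━━━━━━━━━━━━━


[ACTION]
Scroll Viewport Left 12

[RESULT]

                                                   
                                                   
    ┏━━━━━━━━━━━━━━━━━━━━━━━━━━━━━━━━━━━━━┓        
    ┃ MapNavigator                        ┃        
    ┠─────────────────────────────────────┨        
    ┃.....................^^              ┃    ┏━━━
    ┃#......................              ┃    ┃ Dr
    ┃.............~.........              ┃    ┠───
    ┃.............~~........              ┃    ┃+  
    ┃.......................              ┃    ┃   
    ┃..............~........              ┃    ┃   
    ┃.......................              ┃    ┃   
    ┃.....~............@....              ┃    ┃   
    ┃......~...#............              ┃    ┃   
    ┃...~~.~................              ┃    ┃   
    ┃~~~~......#............              ┃    ┃   
    ┃                                     ┃    ┃   
    ┃                                     ┃    ┃   
    ┃                                     ┃    ┃   
    ┗━━━━━━━━━━━━━━━━━━━━━━━━━━━━━━━━━━━━━┛    ┃   
                                               ┃   
                                               ┃   
                                               ┗━━━


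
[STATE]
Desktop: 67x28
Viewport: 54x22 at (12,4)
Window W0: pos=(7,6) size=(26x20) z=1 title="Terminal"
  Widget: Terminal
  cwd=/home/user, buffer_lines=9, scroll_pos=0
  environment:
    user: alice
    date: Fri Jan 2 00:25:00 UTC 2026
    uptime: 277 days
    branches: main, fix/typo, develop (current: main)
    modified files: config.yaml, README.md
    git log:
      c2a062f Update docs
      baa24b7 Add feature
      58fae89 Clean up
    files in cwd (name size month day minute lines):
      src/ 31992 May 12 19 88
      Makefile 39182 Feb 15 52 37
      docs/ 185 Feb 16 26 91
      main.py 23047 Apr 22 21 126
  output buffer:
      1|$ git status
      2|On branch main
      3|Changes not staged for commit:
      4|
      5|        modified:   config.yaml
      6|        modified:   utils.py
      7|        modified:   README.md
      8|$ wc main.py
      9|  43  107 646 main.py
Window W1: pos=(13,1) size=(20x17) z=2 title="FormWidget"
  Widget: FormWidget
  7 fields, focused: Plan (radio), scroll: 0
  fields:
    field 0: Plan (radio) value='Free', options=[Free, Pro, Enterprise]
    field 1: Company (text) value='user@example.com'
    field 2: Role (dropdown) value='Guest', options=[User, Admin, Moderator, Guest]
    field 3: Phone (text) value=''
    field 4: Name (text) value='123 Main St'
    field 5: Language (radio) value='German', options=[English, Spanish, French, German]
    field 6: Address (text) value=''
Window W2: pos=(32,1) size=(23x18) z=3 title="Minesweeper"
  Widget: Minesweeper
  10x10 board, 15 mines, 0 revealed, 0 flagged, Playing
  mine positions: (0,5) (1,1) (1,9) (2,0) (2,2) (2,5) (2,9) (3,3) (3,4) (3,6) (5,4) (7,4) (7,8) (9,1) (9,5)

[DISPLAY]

 ┃> Plan:       (●) ┃■■■■■■■■■■           ┃           
 ┃  Company:    [us]┃■■■■■■■■■■           ┃           
━┃  Role:       [G▼]┃■■■■■■■■■■           ┃           
m┃  Phone:      [  ]┃■■■■■■■■■■           ┃           
─┃  Name:       [12]┃■■■■■■■■■■           ┃           
t┃  Language:   ( ) ┃■■■■■■■■■■           ┃           
r┃  Address:    [  ]┃■■■■■■■■■■           ┃           
g┃                  ┃■■■■■■■■■■           ┃           
 ┃                  ┃■■■■■■■■■■           ┃           
 ┃                  ┃■■■■■■■■■■           ┃           
 ┃                  ┃                     ┃           
 ┃                  ┃                     ┃           
 ┃                  ┃                     ┃           
 ┗━━━━━━━━━━━━━━━━━━┃                     ┃           
                    ┗━━━━━━━━━━━━━━━━━━━━━┛           
                    ┃                                 
                    ┃                                 
                    ┃                                 
                    ┃                                 
                    ┃                                 
                    ┃                                 
━━━━━━━━━━━━━━━━━━━━┛                                 


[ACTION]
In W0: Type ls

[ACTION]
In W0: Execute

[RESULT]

 ┃> Plan:       (●) ┃■■■■■■■■■■           ┃           
 ┃  Company:    [us]┃■■■■■■■■■■           ┃           
━┃  Role:       [G▼]┃■■■■■■■■■■           ┃           
m┃  Phone:      [  ]┃■■■■■■■■■■           ┃           
─┃  Name:       [12]┃■■■■■■■■■■           ┃           
t┃  Language:   ( ) ┃■■■■■■■■■■           ┃           
r┃  Address:    [  ]┃■■■■■■■■■■           ┃           
g┃                  ┃■■■■■■■■■■           ┃           
 ┃                  ┃■■■■■■■■■■           ┃           
 ┃                  ┃■■■■■■■■■■           ┃           
 ┃                  ┃                     ┃           
 ┃                  ┃                     ┃           
 ┃                  ┃                     ┃           
 ┗━━━━━━━━━━━━━━━━━━┃                     ┃           
                    ┗━━━━━━━━━━━━━━━━━━━━━┛           
  Makefile  docs/  m┃                                 
                    ┃                                 
                    ┃                                 
                    ┃                                 
                    ┃                                 
                    ┃                                 
━━━━━━━━━━━━━━━━━━━━┛                                 


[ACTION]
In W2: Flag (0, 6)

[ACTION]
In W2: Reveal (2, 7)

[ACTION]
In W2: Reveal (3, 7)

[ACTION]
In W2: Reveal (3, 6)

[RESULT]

 ┃> Plan:       (●) ┃■■■■■✹⚑■■■           ┃           
 ┃  Company:    [us]┃■✹■■■■■■■✹           ┃           
━┃  Role:       [G▼]┃✹■✹■■✹■1■✹           ┃           
m┃  Phone:      [  ]┃■■■✹✹■✹1■■           ┃           
─┃  Name:       [12]┃■■■■■■■■■■           ┃           
t┃  Language:   ( ) ┃■■■■✹■■■■■           ┃           
r┃  Address:    [  ]┃■■■■■■■■■■           ┃           
g┃                  ┃■■■■✹■■■✹■           ┃           
 ┃                  ┃■■■■■■■■■■           ┃           
 ┃                  ┃■✹■■■✹■■■■           ┃           
 ┃                  ┃                     ┃           
 ┃                  ┃                     ┃           
 ┃                  ┃                     ┃           
 ┗━━━━━━━━━━━━━━━━━━┃                     ┃           
                    ┗━━━━━━━━━━━━━━━━━━━━━┛           
  Makefile  docs/  m┃                                 
                    ┃                                 
                    ┃                                 
                    ┃                                 
                    ┃                                 
                    ┃                                 
━━━━━━━━━━━━━━━━━━━━┛                                 
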